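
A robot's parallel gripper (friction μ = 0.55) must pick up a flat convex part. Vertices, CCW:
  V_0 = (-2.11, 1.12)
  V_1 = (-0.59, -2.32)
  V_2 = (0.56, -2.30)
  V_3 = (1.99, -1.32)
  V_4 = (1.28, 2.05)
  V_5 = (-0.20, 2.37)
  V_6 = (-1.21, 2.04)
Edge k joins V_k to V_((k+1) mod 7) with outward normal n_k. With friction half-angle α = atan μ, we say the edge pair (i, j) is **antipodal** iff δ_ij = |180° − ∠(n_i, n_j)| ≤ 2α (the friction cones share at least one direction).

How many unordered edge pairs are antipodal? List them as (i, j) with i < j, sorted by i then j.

α = atan 0.55 = 28.81°;  2α = 57.62°
n_0 = (-0.9147, -0.4042)
n_1 = (+0.0174, -0.9998)
n_2 = (+0.5653, -0.8249)
n_3 = (+0.9785, +0.2062)
n_4 = (+0.2113, +0.9774)
n_5 = (-0.3106, +0.9505)
n_6 = (-0.7148, +0.6993)
  (0,1): δ = 112.84°  ·
  (0,2): δ = 79.42°  ·
  (0,3): δ = 11.94°  ✓
  (0,4): δ = 53.96°  ✓
  (0,5): δ = 84.26°  ·
  (0,6): δ = 111.79°  ·
  (1,2): δ = 146.57°  ·
  (1,3): δ = 79.10°  ·
  (1,4): δ = 13.20°  ✓
  (1,5): δ = 17.10°  ✓
  (1,6): δ = 44.63°  ✓
  (2,3): δ = 112.53°  ·
  (2,4): δ = 46.62°  ✓
  (2,5): δ = 16.33°  ✓
  (2,6): δ = 11.21°  ✓
  (3,4): δ = 114.10°  ·
  (3,5): δ = 83.80°  ·
  (3,6): δ = 56.27°  ✓
  (4,5): δ = 149.71°  ·
  (4,6): δ = 122.17°  ·
  (5,6): δ = 152.46°  ·
antipodal pairs: 9

count = 9; pairs: (0,3), (0,4), (1,4), (1,5), (1,6), (2,4), (2,5), (2,6), (3,6)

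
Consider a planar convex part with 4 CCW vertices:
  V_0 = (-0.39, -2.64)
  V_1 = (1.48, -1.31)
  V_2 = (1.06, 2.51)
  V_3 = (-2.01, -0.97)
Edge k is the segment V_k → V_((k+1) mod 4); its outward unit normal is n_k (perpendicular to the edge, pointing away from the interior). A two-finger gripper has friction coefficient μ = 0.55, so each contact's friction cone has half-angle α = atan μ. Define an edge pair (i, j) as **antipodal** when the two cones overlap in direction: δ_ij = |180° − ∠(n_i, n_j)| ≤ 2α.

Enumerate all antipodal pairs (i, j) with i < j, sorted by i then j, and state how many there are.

count = 3; pairs: (0,2), (1,2), (1,3)

α = atan 0.55 = 28.81°;  2α = 57.62°
n_0 = (+0.5796, -0.8149)
n_1 = (+0.9940, +0.1093)
n_2 = (-0.7499, +0.6616)
n_3 = (-0.7178, -0.6963)
  (0,1): δ = 119.15°  ·
  (0,2): δ = 13.16°  ✓
  (0,3): δ = 98.71°  ·
  (1,2): δ = 47.69°  ✓
  (1,3): δ = 37.85°  ✓
  (2,3): δ = 94.45°  ·
antipodal pairs: 3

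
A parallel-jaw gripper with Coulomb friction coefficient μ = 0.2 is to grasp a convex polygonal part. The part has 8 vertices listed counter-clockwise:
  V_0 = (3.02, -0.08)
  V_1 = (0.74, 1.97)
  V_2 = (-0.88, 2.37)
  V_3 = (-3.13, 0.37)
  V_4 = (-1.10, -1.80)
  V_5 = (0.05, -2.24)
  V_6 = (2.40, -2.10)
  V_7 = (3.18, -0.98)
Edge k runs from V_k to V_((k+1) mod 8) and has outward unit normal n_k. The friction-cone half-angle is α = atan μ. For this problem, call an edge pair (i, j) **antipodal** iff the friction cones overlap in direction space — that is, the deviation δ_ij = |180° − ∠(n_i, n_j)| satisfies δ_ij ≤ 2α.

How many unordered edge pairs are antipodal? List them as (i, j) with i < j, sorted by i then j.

α = atan 0.2 = 11.31°;  2α = 22.62°
n_0 = (+0.6686, +0.7436)
n_1 = (+0.2397, +0.9708)
n_2 = (-0.6644, +0.7474)
n_3 = (-0.7303, -0.6832)
n_4 = (-0.3573, -0.9340)
n_5 = (+0.0595, -0.9982)
n_6 = (+0.8206, -0.5715)
n_7 = (+0.9846, +0.1750)
  (0,1): δ = 151.91°  ·
  (0,2): δ = 96.41°  ·
  (0,3): δ = 4.95°  ✓
  (0,4): δ = 21.02°  ✓
  (0,5): δ = 45.37°  ·
  (0,6): δ = 97.10°  ·
  (0,7): δ = 142.04°  ·
  (1,2): δ = 124.50°  ·
  (1,3): δ = 33.04°  ·
  (1,4): δ = 7.07°  ✓
  (1,5): δ = 17.28°  ✓
  (1,6): δ = 69.02°  ·
  (1,7): δ = 113.95°  ·
  (2,3): δ = 88.54°  ·
  (2,4): δ = 62.57°  ·
  (2,5): δ = 38.22°  ·
  (2,6): δ = 13.51°  ✓
  (2,7): δ = 58.45°  ·
  (3,4): δ = 154.03°  ·
  (3,5): δ = 129.68°  ·
  (3,6): δ = 77.95°  ·
  (3,7): δ = 33.01°  ·
  (4,5): δ = 155.65°  ·
  (4,6): δ = 103.92°  ·
  (4,7): δ = 58.98°  ·
  (5,6): δ = 128.26°  ·
  (5,7): δ = 83.33°  ·
  (6,7): δ = 135.06°  ·
antipodal pairs: 5

count = 5; pairs: (0,3), (0,4), (1,4), (1,5), (2,6)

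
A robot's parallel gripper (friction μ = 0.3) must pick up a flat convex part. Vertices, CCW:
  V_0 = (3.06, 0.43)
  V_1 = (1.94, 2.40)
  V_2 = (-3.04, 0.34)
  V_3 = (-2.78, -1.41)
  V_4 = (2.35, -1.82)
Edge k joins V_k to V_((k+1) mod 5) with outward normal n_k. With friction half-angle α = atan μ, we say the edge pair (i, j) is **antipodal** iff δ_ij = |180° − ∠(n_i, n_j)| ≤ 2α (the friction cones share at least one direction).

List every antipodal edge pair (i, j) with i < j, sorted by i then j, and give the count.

α = atan 0.3 = 16.70°;  2α = 33.40°
n_0 = (+0.8693, +0.4942)
n_1 = (-0.3822, +0.9241)
n_2 = (-0.9891, -0.1470)
n_3 = (-0.0797, -0.9968)
n_4 = (+0.9536, -0.3009)
  (0,1): δ = 97.15°  ·
  (0,2): δ = 21.17°  ✓
  (0,3): δ = 55.81°  ·
  (0,4): δ = 132.87°  ·
  (1,2): δ = 104.02°  ·
  (1,3): δ = 27.04°  ✓
  (1,4): δ = 50.01°  ·
  (2,3): δ = 103.02°  ·
  (2,4): δ = 25.96°  ✓
  (3,4): δ = 102.94°  ·
antipodal pairs: 3

count = 3; pairs: (0,2), (1,3), (2,4)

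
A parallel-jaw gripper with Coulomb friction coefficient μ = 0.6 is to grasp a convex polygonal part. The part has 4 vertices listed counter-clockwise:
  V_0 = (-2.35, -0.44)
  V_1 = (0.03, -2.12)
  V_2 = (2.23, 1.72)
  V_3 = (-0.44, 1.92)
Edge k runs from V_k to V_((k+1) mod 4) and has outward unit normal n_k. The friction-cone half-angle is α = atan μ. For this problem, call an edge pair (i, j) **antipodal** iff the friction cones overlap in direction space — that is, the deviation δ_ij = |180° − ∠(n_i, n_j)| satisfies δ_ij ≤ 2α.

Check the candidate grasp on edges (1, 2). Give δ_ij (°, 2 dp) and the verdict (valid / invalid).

δ = 64.47°, invalid

α = atan 0.6 = 30.96°;  2α = 61.93°
edge 1: e_1 = (+2.20, +3.84);  n_1 = (+0.8677, -0.4971)
edge 2: e_2 = (-2.67, +0.20);  n_2 = (+0.0747, +0.9972)
∠(n_1, n_2) = 115.53°
δ = |180° − 115.53°| = 64.47°
64.47° > 2α = 61.93°  →  invalid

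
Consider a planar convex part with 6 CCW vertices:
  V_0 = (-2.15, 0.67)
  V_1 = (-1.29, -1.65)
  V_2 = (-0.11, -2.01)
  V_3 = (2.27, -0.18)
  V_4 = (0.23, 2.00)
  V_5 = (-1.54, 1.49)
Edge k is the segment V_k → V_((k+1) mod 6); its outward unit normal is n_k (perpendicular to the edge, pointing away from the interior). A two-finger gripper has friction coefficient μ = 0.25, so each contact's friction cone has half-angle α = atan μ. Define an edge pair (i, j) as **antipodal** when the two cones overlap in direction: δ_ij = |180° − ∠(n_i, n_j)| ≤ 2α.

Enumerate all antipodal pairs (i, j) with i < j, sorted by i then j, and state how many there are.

α = atan 0.25 = 14.04°;  2α = 28.07°
n_0 = (-0.9377, -0.3476)
n_1 = (-0.2918, -0.9565)
n_2 = (+0.6095, -0.7927)
n_3 = (+0.7302, +0.6833)
n_4 = (-0.2769, +0.9609)
n_5 = (-0.8023, +0.5969)
  (0,1): δ = 127.31°  ·
  (0,2): δ = 72.78°  ·
  (0,3): δ = 22.76°  ✓
  (0,4): δ = 85.73°  ·
  (0,5): δ = 123.02°  ·
  (1,2): δ = 125.48°  ·
  (1,3): δ = 29.93°  ·
  (1,4): δ = 33.04°  ·
  (1,5): δ = 70.32°  ·
  (2,3): δ = 84.46°  ·
  (2,4): δ = 21.48°  ✓
  (2,5): δ = 15.80°  ✓
  (3,4): δ = 117.03°  ·
  (3,5): δ = 79.75°  ·
  (4,5): δ = 142.72°  ·
antipodal pairs: 3

count = 3; pairs: (0,3), (2,4), (2,5)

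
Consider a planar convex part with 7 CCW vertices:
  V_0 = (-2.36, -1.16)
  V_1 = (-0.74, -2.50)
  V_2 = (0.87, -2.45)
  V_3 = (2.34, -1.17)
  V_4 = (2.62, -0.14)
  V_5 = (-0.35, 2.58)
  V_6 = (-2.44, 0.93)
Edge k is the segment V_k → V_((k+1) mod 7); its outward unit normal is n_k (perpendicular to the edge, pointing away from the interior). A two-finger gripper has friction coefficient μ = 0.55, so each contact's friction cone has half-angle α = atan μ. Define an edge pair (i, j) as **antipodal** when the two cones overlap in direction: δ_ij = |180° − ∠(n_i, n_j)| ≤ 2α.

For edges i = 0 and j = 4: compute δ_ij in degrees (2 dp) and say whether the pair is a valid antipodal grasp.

α = atan 0.55 = 28.81°;  2α = 57.62°
edge 0: e_0 = (+1.62, -1.34);  n_0 = (-0.6374, -0.7706)
edge 4: e_4 = (-2.97, +2.72);  n_4 = (+0.6754, +0.7375)
∠(n_0, n_4) = 177.11°
δ = |180° − 177.11°| = 2.89°
2.89° ≤ 2α = 57.62°  →  valid

δ = 2.89°, valid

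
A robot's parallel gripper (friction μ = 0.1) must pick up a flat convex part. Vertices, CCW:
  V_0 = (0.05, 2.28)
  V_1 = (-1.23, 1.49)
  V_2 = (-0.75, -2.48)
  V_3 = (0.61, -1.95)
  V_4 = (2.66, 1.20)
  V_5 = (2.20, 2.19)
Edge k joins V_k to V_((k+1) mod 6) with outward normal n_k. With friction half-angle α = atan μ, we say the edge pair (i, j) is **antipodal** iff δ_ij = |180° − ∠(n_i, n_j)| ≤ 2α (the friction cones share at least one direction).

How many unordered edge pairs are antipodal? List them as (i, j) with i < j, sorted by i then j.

count = 1; pairs: (0,2)

α = atan 0.1 = 5.71°;  2α = 11.42°
n_0 = (-0.5252, +0.8510)
n_1 = (-0.9928, -0.1200)
n_2 = (+0.3631, -0.9317)
n_3 = (+0.8381, -0.5455)
n_4 = (+0.9069, +0.4214)
n_5 = (+0.0418, +0.9991)
  (0,1): δ = 114.79°  ·
  (0,2): δ = 10.39°  ✓
  (0,3): δ = 25.26°  ·
  (0,4): δ = 83.24°  ·
  (0,5): δ = 145.92°  ·
  (1,2): δ = 75.60°  ·
  (1,3): δ = 39.95°  ·
  (1,4): δ = 18.03°  ·
  (1,5): δ = 80.71°  ·
  (2,3): δ = 144.35°  ·
  (2,4): δ = 86.37°  ·
  (2,5): δ = 23.69°  ·
  (3,4): δ = 122.02°  ·
  (3,5): δ = 59.34°  ·
  (4,5): δ = 117.32°  ·
antipodal pairs: 1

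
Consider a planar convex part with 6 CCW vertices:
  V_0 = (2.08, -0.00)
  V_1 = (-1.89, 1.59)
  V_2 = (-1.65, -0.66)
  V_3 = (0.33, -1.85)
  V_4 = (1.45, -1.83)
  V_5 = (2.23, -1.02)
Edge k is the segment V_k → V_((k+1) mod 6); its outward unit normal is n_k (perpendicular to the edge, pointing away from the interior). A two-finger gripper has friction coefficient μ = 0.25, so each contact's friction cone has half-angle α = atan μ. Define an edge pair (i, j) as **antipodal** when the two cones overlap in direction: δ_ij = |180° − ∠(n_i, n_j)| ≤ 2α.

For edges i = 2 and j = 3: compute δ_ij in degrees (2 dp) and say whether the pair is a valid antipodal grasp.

δ = 147.97°, invalid

α = atan 0.25 = 14.04°;  2α = 28.07°
edge 2: e_2 = (+1.98, -1.19);  n_2 = (-0.5151, -0.8571)
edge 3: e_3 = (+1.12, +0.02);  n_3 = (+0.0179, -0.9998)
∠(n_2, n_3) = 32.03°
δ = |180° − 32.03°| = 147.97°
147.97° > 2α = 28.07°  →  invalid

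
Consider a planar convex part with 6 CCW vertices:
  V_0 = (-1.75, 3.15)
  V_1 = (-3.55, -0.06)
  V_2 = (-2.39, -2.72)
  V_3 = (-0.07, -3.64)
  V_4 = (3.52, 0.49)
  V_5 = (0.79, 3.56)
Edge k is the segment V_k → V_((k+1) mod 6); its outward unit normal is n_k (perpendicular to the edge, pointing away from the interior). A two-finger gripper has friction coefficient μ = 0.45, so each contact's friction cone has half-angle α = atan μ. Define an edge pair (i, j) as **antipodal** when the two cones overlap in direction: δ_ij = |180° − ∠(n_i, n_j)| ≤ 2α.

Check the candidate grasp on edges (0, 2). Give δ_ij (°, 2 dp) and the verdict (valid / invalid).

α = atan 0.45 = 24.23°;  2α = 48.46°
edge 0: e_0 = (-1.80, -3.21);  n_0 = (-0.8722, +0.4891)
edge 2: e_2 = (+2.32, -0.92);  n_2 = (-0.3686, -0.9296)
∠(n_0, n_2) = 97.65°
δ = |180° − 97.65°| = 82.35°
82.35° > 2α = 48.46°  →  invalid

δ = 82.35°, invalid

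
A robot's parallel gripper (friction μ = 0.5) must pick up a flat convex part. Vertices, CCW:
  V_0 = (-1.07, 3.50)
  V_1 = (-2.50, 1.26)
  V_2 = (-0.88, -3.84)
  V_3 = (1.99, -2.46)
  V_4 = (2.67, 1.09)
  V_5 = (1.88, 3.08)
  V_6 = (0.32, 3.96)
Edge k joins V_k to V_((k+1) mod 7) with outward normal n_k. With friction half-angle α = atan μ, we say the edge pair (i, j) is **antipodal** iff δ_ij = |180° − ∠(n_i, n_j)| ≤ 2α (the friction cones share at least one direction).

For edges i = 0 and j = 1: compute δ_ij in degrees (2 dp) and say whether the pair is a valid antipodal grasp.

δ = 129.82°, invalid

α = atan 0.5 = 26.57°;  2α = 53.13°
edge 0: e_0 = (-1.43, -2.24);  n_0 = (-0.8429, +0.5381)
edge 1: e_1 = (+1.62, -5.10);  n_1 = (-0.9531, -0.3027)
∠(n_0, n_1) = 50.18°
δ = |180° − 50.18°| = 129.82°
129.82° > 2α = 53.13°  →  invalid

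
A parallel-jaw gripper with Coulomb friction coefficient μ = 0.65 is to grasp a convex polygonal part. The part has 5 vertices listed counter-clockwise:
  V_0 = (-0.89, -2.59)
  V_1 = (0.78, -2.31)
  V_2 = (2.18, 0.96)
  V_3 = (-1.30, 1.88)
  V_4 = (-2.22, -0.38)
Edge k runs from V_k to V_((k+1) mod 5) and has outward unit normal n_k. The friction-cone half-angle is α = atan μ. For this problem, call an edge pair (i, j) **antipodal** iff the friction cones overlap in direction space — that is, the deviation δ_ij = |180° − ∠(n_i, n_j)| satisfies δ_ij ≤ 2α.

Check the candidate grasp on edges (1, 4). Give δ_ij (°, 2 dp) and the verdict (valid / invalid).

α = atan 0.65 = 33.02°;  2α = 66.05°
edge 1: e_1 = (+1.40, +3.27);  n_1 = (+0.9193, -0.3936)
edge 4: e_4 = (+1.33, -2.21);  n_4 = (-0.8568, -0.5156)
∠(n_1, n_4) = 125.78°
δ = |180° − 125.78°| = 54.22°
54.22° ≤ 2α = 66.05°  →  valid

δ = 54.22°, valid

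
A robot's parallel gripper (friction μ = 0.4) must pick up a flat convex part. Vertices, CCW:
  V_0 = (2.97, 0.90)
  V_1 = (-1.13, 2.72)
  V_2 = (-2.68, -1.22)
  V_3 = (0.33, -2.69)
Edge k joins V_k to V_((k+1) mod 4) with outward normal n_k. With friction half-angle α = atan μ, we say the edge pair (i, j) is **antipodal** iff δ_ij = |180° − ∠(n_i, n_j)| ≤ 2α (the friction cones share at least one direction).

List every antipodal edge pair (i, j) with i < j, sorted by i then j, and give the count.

α = atan 0.4 = 21.80°;  2α = 43.60°
n_0 = (+0.4057, +0.9140)
n_1 = (-0.9306, +0.3661)
n_2 = (-0.4388, -0.8986)
n_3 = (+0.8056, -0.5924)
  (0,1): δ = 87.54°  ·
  (0,2): δ = 2.09°  ✓
  (0,3): δ = 77.61°  ·
  (1,2): δ = 94.55°  ·
  (1,3): δ = 14.86°  ✓
  (2,3): δ = 100.30°  ·
antipodal pairs: 2

count = 2; pairs: (0,2), (1,3)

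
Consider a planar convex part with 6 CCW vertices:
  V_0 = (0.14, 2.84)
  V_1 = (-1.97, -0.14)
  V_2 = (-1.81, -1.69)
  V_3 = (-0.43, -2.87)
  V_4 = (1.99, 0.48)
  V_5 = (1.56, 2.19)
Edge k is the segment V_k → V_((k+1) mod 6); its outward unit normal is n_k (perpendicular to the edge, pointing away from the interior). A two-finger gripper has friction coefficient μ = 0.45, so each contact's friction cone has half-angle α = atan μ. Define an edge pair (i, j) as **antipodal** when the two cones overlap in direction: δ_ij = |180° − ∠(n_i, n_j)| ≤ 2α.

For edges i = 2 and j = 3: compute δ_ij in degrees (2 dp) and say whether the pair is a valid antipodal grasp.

δ = 85.31°, invalid

α = atan 0.45 = 24.23°;  2α = 48.46°
edge 2: e_2 = (+1.38, -1.18);  n_2 = (-0.6499, -0.7600)
edge 3: e_3 = (+2.42, +3.35);  n_3 = (+0.8106, -0.5856)
∠(n_2, n_3) = 94.69°
δ = |180° − 94.69°| = 85.31°
85.31° > 2α = 48.46°  →  invalid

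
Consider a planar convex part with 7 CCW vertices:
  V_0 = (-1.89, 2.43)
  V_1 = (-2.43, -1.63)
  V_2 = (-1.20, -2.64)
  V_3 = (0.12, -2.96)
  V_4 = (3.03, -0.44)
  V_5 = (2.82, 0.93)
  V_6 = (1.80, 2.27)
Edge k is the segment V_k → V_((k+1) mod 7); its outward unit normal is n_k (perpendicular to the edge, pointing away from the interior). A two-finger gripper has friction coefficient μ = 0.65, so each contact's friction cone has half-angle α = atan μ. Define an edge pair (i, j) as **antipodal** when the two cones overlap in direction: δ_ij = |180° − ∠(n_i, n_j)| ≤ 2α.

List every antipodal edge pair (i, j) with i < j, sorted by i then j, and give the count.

count = 9; pairs: (0,3), (0,4), (0,5), (1,4), (1,5), (1,6), (2,5), (2,6), (3,6)

α = atan 0.65 = 33.02°;  2α = 66.05°
n_0 = (-0.9913, +0.1318)
n_1 = (-0.6346, -0.7728)
n_2 = (-0.2356, -0.9719)
n_3 = (+0.6546, -0.7559)
n_4 = (+0.9885, +0.1515)
n_5 = (+0.7957, +0.6057)
n_6 = (+0.0433, +0.9991)
  (0,1): δ = 121.81°  ·
  (0,2): δ = 96.05°  ·
  (0,3): δ = 41.53°  ✓
  (0,4): δ = 16.29°  ✓
  (0,5): δ = 44.85°  ✓
  (0,6): δ = 95.09°  ·
  (1,2): δ = 154.24°  ·
  (1,3): δ = 99.72°  ·
  (1,4): δ = 41.89°  ✓
  (1,5): δ = 13.33°  ✓
  (1,6): δ = 36.91°  ✓
  (2,3): δ = 125.48°  ·
  (2,4): δ = 67.66°  ·
  (2,5): δ = 39.09°  ✓
  (2,6): δ = 11.14°  ✓
  (3,4): δ = 122.18°  ·
  (3,5): δ = 93.61°  ·
  (3,6): δ = 43.37°  ✓
  (4,5): δ = 151.44°  ·
  (4,6): δ = 101.20°  ·
  (5,6): δ = 129.76°  ·
antipodal pairs: 9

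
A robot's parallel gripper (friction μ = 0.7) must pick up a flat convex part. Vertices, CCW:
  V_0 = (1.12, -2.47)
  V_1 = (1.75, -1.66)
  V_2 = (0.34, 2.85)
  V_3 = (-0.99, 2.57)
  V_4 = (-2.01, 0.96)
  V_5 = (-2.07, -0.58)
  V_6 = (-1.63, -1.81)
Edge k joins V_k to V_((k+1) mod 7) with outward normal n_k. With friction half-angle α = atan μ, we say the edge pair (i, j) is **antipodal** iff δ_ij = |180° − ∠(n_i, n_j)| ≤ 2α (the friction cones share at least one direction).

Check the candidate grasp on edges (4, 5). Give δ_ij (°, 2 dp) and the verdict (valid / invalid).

α = atan 0.7 = 34.99°;  2α = 69.98°
edge 4: e_4 = (-0.06, -1.54);  n_4 = (-0.9992, +0.0389)
edge 5: e_5 = (+0.44, -1.23);  n_5 = (-0.9416, -0.3368)
∠(n_4, n_5) = 21.91°
δ = |180° − 21.91°| = 158.09°
158.09° > 2α = 69.98°  →  invalid

δ = 158.09°, invalid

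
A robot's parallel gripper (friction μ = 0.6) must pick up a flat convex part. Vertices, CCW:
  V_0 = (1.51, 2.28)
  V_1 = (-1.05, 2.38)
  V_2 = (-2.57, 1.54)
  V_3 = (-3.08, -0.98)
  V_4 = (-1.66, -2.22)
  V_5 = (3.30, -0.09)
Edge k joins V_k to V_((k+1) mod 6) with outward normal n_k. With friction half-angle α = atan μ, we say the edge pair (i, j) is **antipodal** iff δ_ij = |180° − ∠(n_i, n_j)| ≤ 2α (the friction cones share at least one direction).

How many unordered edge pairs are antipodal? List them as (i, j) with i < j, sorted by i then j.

count = 6; pairs: (0,3), (0,4), (1,4), (2,4), (2,5), (3,5)

α = atan 0.6 = 30.96°;  2α = 61.93°
n_0 = (+0.0390, +0.9992)
n_1 = (-0.4837, +0.8752)
n_2 = (-0.9801, +0.1984)
n_3 = (-0.6578, -0.7532)
n_4 = (+0.3946, -0.9189)
n_5 = (+0.7980, +0.6027)
  (0,1): δ = 148.84°  ·
  (0,2): δ = 99.20°  ·
  (0,3): δ = 38.89°  ✓
  (0,4): δ = 25.48°  ✓
  (0,5): δ = 129.30°  ·
  (1,2): δ = 130.37°  ·
  (1,3): δ = 70.06°  ·
  (1,4): δ = 5.69°  ✓
  (1,5): δ = 98.14°  ·
  (2,3): δ = 119.69°  ·
  (2,4): δ = 55.32°  ✓
  (2,5): δ = 48.50°  ✓
  (3,4): δ = 115.63°  ·
  (3,5): δ = 11.81°  ✓
  (4,5): δ = 76.18°  ·
antipodal pairs: 6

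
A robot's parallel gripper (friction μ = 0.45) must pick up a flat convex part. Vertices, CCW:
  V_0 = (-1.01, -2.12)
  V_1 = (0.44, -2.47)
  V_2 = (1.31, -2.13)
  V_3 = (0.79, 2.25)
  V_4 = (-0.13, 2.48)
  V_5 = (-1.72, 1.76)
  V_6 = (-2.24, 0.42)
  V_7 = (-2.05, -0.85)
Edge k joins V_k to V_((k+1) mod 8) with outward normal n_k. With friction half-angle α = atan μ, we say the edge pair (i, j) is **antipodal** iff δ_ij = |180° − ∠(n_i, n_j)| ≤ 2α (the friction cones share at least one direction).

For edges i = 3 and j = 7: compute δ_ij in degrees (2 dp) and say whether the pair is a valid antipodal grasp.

δ = 36.65°, valid

α = atan 0.45 = 24.23°;  2α = 48.46°
edge 3: e_3 = (-0.92, +0.23);  n_3 = (+0.2425, +0.9701)
edge 7: e_7 = (+1.04, -1.27);  n_7 = (-0.7737, -0.6336)
∠(n_3, n_7) = 143.35°
δ = |180° − 143.35°| = 36.65°
36.65° ≤ 2α = 48.46°  →  valid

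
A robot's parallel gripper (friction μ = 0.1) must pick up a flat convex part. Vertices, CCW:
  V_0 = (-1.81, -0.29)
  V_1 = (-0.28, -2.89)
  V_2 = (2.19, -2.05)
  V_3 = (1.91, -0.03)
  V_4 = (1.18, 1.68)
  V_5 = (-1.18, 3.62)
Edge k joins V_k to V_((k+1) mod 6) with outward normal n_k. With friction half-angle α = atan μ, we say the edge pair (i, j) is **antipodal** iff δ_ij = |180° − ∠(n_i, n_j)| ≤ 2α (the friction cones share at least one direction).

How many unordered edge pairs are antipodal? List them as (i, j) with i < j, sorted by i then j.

α = atan 0.1 = 5.71°;  2α = 11.42°
n_0 = (-0.8618, -0.5072)
n_1 = (+0.3220, -0.9467)
n_2 = (+0.9905, +0.1373)
n_3 = (+0.9197, +0.3926)
n_4 = (+0.6350, +0.7725)
n_5 = (-0.9873, +0.1591)
  (0,1): δ = 101.69°  ·
  (0,2): δ = 22.58°  ·
  (0,3): δ = 7.36°  ✓
  (0,4): δ = 20.10°  ·
  (0,5): δ = 140.37°  ·
  (1,2): δ = 100.89°  ·
  (1,3): δ = 85.66°  ·
  (1,4): δ = 58.20°  ·
  (1,5): δ = 62.06°  ·
  (2,3): δ = 164.77°  ·
  (2,4): δ = 137.31°  ·
  (2,5): δ = 17.04°  ·
  (3,4): δ = 152.54°  ·
  (3,5): δ = 32.27°  ·
  (4,5): δ = 59.73°  ·
antipodal pairs: 1

count = 1; pairs: (0,3)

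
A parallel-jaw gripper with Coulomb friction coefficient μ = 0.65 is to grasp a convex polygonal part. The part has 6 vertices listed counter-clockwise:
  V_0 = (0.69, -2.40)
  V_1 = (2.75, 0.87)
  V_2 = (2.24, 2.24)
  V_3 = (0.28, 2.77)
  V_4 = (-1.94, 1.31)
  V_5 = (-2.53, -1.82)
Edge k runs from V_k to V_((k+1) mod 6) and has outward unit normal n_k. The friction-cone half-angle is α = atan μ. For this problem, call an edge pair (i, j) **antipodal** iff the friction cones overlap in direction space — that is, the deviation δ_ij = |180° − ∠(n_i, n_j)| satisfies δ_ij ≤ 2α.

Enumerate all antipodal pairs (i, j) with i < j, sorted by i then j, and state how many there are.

α = atan 0.65 = 33.02°;  2α = 66.05°
n_0 = (+0.8461, -0.5330)
n_1 = (+0.9372, +0.3489)
n_2 = (+0.2610, +0.9653)
n_3 = (-0.5495, +0.8355)
n_4 = (-0.9827, +0.1852)
n_5 = (-0.1773, -0.9842)
  (0,1): δ = 127.37°  ·
  (0,2): δ = 72.92°  ·
  (0,3): δ = 24.46°  ✓
  (0,4): δ = 21.53°  ✓
  (0,5): δ = 112.00°  ·
  (1,2): δ = 125.55°  ·
  (1,3): δ = 77.09°  ·
  (1,4): δ = 31.09°  ✓
  (1,5): δ = 59.37°  ✓
  (2,3): δ = 131.54°  ·
  (2,4): δ = 85.54°  ·
  (2,5): δ = 4.92°  ✓
  (3,4): δ = 134.01°  ·
  (3,5): δ = 43.54°  ✓
  (4,5): δ = 89.54°  ·
antipodal pairs: 6

count = 6; pairs: (0,3), (0,4), (1,4), (1,5), (2,5), (3,5)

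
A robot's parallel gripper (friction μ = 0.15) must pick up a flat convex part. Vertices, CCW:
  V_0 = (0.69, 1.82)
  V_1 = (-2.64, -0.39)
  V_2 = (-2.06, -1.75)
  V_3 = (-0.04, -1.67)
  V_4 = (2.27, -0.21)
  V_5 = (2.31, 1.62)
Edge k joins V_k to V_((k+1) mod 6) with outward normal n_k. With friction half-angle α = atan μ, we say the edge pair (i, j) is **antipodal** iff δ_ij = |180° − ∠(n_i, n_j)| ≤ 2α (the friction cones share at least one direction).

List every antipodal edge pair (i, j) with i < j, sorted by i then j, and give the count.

count = 2; pairs: (0,3), (2,5)

α = atan 0.15 = 8.53°;  2α = 17.06°
n_0 = (-0.5530, +0.8332)
n_1 = (-0.9198, -0.3923)
n_2 = (+0.0396, -0.9992)
n_3 = (+0.5343, -0.8453)
n_4 = (+0.9998, -0.0219)
n_5 = (+0.1225, +0.9925)
  (0,1): δ = 100.47°  ·
  (0,2): δ = 31.30°  ·
  (0,3): δ = 1.28°  ✓
  (0,4): δ = 55.18°  ·
  (0,5): δ = 139.39°  ·
  (1,2): δ = 110.83°  ·
  (1,3): δ = 80.80°  ·
  (1,4): δ = 24.35°  ·
  (1,5): δ = 59.87°  ·
  (2,3): δ = 149.97°  ·
  (2,4): δ = 93.52°  ·
  (2,5): δ = 9.31°  ✓
  (3,4): δ = 123.55°  ·
  (3,5): δ = 39.33°  ·
  (4,5): δ = 95.79°  ·
antipodal pairs: 2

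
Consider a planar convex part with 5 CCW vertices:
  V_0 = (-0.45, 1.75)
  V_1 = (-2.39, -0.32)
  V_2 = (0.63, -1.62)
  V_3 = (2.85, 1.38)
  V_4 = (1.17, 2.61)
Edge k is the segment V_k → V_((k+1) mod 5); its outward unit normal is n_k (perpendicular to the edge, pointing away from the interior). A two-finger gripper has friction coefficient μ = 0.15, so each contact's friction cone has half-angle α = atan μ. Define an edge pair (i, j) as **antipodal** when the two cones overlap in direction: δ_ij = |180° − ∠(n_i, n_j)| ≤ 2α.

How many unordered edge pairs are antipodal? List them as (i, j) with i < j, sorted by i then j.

count = 2; pairs: (0,2), (1,3)

α = atan 0.15 = 8.53°;  2α = 17.06°
n_0 = (-0.7296, +0.6838)
n_1 = (-0.3954, -0.9185)
n_2 = (+0.8038, -0.5948)
n_3 = (+0.5907, +0.8069)
n_4 = (-0.4689, +0.8833)
  (0,1): δ = 70.15°  ·
  (0,2): δ = 6.64°  ✓
  (0,3): δ = 96.93°  ·
  (0,4): δ = 161.11°  ·
  (1,2): δ = 103.21°  ·
  (1,3): δ = 12.92°  ✓
  (1,4): δ = 51.25°  ·
  (2,3): δ = 89.71°  ·
  (2,4): δ = 25.54°  ·
  (3,4): δ = 115.83°  ·
antipodal pairs: 2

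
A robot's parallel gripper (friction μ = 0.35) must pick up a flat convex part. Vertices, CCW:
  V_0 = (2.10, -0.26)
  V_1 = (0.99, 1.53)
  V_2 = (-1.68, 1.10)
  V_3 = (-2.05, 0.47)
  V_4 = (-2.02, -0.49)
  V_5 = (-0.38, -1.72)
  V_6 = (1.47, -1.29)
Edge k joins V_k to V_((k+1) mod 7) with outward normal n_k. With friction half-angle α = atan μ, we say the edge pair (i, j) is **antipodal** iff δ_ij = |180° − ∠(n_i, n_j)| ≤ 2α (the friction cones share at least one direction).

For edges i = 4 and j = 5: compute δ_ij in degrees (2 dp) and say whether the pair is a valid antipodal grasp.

δ = 130.05°, invalid

α = atan 0.35 = 19.29°;  2α = 38.58°
edge 4: e_4 = (+1.64, -1.23);  n_4 = (-0.6000, -0.8000)
edge 5: e_5 = (+1.85, +0.43);  n_5 = (+0.2264, -0.9740)
∠(n_4, n_5) = 49.95°
δ = |180° − 49.95°| = 130.05°
130.05° > 2α = 38.58°  →  invalid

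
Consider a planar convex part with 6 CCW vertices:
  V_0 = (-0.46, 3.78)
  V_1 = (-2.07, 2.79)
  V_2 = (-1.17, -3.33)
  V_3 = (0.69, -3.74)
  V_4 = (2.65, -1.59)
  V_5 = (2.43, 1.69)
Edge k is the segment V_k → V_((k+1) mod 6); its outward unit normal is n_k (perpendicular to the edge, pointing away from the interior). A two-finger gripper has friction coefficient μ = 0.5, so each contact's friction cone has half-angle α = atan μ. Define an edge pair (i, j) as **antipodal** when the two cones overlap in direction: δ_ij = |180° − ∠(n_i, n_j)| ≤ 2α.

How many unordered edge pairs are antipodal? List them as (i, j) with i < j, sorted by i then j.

α = atan 0.5 = 26.57°;  2α = 53.13°
n_0 = (-0.5238, +0.8518)
n_1 = (-0.9894, -0.1455)
n_2 = (-0.2153, -0.9766)
n_3 = (+0.7390, -0.6737)
n_4 = (+0.9978, +0.0669)
n_5 = (+0.5860, +0.8103)
  (0,1): δ = 113.22°  ·
  (0,2): δ = 44.02°  ✓
  (0,3): δ = 16.06°  ✓
  (0,4): δ = 62.25°  ·
  (0,5): δ = 112.54°  ·
  (1,2): δ = 110.80°  ·
  (1,3): δ = 50.72°  ✓
  (1,4): δ = 4.53°  ✓
  (1,5): δ = 45.76°  ✓
  (2,3): δ = 119.92°  ·
  (2,4): δ = 73.73°  ·
  (2,5): δ = 23.44°  ✓
  (3,4): δ = 133.81°  ·
  (3,5): δ = 83.52°  ·
  (4,5): δ = 129.71°  ·
antipodal pairs: 6

count = 6; pairs: (0,2), (0,3), (1,3), (1,4), (1,5), (2,5)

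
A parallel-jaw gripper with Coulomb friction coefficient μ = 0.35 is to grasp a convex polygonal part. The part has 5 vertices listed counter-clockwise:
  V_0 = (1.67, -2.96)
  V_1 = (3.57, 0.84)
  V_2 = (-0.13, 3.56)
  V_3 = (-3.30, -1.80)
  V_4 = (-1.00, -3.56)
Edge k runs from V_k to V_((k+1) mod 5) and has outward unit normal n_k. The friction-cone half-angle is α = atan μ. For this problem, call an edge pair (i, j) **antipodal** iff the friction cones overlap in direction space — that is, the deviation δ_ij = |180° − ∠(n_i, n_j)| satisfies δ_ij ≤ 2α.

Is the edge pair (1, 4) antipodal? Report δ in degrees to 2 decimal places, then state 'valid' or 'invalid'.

δ = 48.99°, invalid

α = atan 0.35 = 19.29°;  2α = 38.58°
edge 1: e_1 = (-3.70, +2.72);  n_1 = (+0.5923, +0.8057)
edge 4: e_4 = (+2.67, +0.60);  n_4 = (+0.2193, -0.9757)
∠(n_1, n_4) = 131.01°
δ = |180° − 131.01°| = 48.99°
48.99° > 2α = 38.58°  →  invalid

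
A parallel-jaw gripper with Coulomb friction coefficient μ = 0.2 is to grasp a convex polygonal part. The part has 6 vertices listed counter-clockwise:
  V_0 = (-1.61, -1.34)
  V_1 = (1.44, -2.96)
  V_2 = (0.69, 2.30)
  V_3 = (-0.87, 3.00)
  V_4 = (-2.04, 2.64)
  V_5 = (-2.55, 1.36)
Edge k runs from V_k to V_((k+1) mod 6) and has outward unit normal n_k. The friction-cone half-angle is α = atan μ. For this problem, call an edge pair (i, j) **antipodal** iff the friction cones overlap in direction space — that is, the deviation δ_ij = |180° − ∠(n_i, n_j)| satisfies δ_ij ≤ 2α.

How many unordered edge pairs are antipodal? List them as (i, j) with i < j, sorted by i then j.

count = 2; pairs: (0,2), (1,5)

α = atan 0.2 = 11.31°;  2α = 22.62°
n_0 = (-0.4691, -0.8832)
n_1 = (+0.9900, +0.1412)
n_2 = (+0.4094, +0.9124)
n_3 = (-0.2941, +0.9558)
n_4 = (-0.9290, +0.3701)
n_5 = (-0.9444, -0.3288)
  (0,1): δ = 53.91°  ·
  (0,2): δ = 3.81°  ✓
  (0,3): δ = 45.08°  ·
  (0,4): δ = 96.25°  ·
  (0,5): δ = 137.17°  ·
  (1,2): δ = 122.28°  ·
  (1,3): δ = 81.01°  ·
  (1,4): δ = 29.84°  ·
  (1,5): δ = 11.08°  ✓
  (2,3): δ = 138.73°  ·
  (2,4): δ = 87.56°  ·
  (2,5): δ = 46.64°  ·
  (3,4): δ = 128.83°  ·
  (3,5): δ = 87.91°  ·
  (4,5): δ = 139.08°  ·
antipodal pairs: 2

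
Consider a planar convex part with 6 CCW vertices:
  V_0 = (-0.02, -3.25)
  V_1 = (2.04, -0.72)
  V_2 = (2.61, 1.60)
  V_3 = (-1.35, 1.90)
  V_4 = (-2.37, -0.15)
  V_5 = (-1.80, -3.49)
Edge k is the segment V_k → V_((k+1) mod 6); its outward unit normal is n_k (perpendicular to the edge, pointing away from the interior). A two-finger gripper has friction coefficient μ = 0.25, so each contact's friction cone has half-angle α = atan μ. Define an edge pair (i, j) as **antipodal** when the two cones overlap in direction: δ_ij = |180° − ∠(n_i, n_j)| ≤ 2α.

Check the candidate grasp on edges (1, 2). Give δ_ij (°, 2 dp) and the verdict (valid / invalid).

α = atan 0.25 = 14.04°;  2α = 28.07°
edge 1: e_1 = (+0.57, +2.32);  n_1 = (+0.9711, -0.2386)
edge 2: e_2 = (-3.96, +0.30);  n_2 = (+0.0755, +0.9971)
∠(n_1, n_2) = 99.47°
δ = |180° − 99.47°| = 80.53°
80.53° > 2α = 28.07°  →  invalid

δ = 80.53°, invalid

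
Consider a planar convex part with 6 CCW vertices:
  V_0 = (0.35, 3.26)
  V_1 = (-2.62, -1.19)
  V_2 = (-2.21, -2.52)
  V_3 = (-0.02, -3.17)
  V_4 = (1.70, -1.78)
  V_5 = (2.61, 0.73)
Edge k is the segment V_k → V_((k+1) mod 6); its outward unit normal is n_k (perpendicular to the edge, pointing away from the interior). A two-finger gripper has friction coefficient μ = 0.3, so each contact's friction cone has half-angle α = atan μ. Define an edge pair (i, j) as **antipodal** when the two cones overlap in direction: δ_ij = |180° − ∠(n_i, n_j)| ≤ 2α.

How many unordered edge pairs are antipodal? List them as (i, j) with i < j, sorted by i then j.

count = 4; pairs: (0,3), (0,4), (1,5), (2,5)

α = atan 0.3 = 16.70°;  2α = 33.40°
n_0 = (-0.8318, +0.5551)
n_1 = (-0.9556, -0.2946)
n_2 = (-0.2845, -0.9587)
n_3 = (+0.6285, -0.7778)
n_4 = (+0.9401, -0.3408)
n_5 = (+0.7458, +0.6662)
  (0,1): δ = 129.15°  ·
  (0,2): δ = 72.81°  ·
  (0,3): δ = 17.34°  ✓
  (0,4): δ = 13.79°  ✓
  (0,5): δ = 75.49°  ·
  (1,2): δ = 123.66°  ·
  (1,3): δ = 68.19°  ·
  (1,4): δ = 37.06°  ·
  (1,5): δ = 24.64°  ✓
  (2,3): δ = 124.53°  ·
  (2,4): δ = 93.40°  ·
  (2,5): δ = 31.70°  ✓
  (3,4): δ = 148.87°  ·
  (3,5): δ = 87.17°  ·
  (4,5): δ = 118.30°  ·
antipodal pairs: 4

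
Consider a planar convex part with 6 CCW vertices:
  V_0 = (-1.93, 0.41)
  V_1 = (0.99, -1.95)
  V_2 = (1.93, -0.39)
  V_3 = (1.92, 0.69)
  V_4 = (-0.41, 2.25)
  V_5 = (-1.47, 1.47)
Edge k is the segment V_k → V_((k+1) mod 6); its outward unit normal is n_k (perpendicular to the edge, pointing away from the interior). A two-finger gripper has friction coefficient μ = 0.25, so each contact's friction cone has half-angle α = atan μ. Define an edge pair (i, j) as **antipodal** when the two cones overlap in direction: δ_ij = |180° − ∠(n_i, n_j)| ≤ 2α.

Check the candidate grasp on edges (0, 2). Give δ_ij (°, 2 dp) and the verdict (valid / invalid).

α = atan 0.25 = 14.04°;  2α = 28.07°
edge 0: e_0 = (+2.92, -2.36);  n_0 = (-0.6286, -0.7777)
edge 2: e_2 = (-0.01, +1.08);  n_2 = (+1.0000, +0.0093)
∠(n_0, n_2) = 129.48°
δ = |180° − 129.48°| = 50.52°
50.52° > 2α = 28.07°  →  invalid

δ = 50.52°, invalid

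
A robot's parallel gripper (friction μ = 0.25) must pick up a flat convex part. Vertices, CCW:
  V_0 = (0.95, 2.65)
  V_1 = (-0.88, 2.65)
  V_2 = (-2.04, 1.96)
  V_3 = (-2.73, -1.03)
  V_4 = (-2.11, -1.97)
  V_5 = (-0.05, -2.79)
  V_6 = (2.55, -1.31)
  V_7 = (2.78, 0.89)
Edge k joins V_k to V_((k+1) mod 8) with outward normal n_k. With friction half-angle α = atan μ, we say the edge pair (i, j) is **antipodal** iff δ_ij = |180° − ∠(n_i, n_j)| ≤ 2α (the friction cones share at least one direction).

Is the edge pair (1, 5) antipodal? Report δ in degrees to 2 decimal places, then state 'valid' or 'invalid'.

δ = 1.10°, valid

α = atan 0.25 = 14.04°;  2α = 28.07°
edge 1: e_1 = (-1.16, -0.69);  n_1 = (-0.5112, +0.8594)
edge 5: e_5 = (+2.60, +1.48);  n_5 = (+0.4947, -0.8691)
∠(n_1, n_5) = 178.90°
δ = |180° − 178.90°| = 1.10°
1.10° ≤ 2α = 28.07°  →  valid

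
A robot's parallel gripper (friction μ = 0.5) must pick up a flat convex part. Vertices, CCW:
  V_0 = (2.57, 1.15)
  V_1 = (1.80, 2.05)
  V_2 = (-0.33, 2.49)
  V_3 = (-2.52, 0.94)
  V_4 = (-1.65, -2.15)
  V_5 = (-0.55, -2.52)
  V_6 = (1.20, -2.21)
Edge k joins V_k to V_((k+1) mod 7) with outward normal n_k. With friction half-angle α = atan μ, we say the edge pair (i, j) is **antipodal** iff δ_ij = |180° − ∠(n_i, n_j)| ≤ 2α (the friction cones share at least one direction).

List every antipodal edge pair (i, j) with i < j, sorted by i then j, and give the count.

count = 7; pairs: (0,3), (0,4), (1,4), (1,5), (2,5), (2,6), (3,6)

α = atan 0.5 = 26.57°;  2α = 53.13°
n_0 = (+0.7599, +0.6501)
n_1 = (+0.2023, +0.9793)
n_2 = (-0.5777, +0.8162)
n_3 = (-0.9626, -0.2710)
n_4 = (-0.3188, -0.9478)
n_5 = (+0.1744, -0.9847)
n_6 = (+0.9260, -0.3776)
  (0,1): δ = 142.22°  ·
  (0,2): δ = 95.26°  ·
  (0,3): δ = 24.82°  ✓
  (0,4): δ = 30.86°  ✓
  (0,5): δ = 59.50°  ·
  (0,6): δ = 117.27°  ·
  (1,2): δ = 133.04°  ·
  (1,3): δ = 62.60°  ·
  (1,4): δ = 6.92°  ✓
  (1,5): δ = 21.72°  ✓
  (1,6): δ = 79.49°  ·
  (2,3): δ = 109.56°  ·
  (2,4): δ = 53.88°  ·
  (2,5): δ = 25.24°  ✓
  (2,6): δ = 32.53°  ✓
  (3,4): δ = 124.32°  ·
  (3,5): δ = 95.68°  ·
  (3,6): δ = 37.91°  ✓
  (4,5): δ = 151.36°  ·
  (4,6): δ = 93.59°  ·
  (5,6): δ = 122.23°  ·
antipodal pairs: 7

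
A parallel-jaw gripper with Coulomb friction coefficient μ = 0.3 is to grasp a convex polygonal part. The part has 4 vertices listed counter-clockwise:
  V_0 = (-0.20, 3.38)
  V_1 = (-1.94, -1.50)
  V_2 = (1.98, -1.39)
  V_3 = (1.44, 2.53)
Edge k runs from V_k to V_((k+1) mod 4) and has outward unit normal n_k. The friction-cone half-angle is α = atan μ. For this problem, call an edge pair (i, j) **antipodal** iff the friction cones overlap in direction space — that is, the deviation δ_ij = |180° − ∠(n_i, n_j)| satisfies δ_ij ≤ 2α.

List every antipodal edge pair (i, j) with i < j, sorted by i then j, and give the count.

α = atan 0.3 = 16.70°;  2α = 33.40°
n_0 = (-0.9419, +0.3358)
n_1 = (+0.0281, -0.9996)
n_2 = (+0.9906, +0.1365)
n_3 = (+0.4602, +0.8878)
  (0,1): δ = 68.77°  ·
  (0,2): δ = 27.47°  ✓
  (0,3): δ = 82.23°  ·
  (1,2): δ = 83.76°  ·
  (1,3): δ = 29.00°  ✓
  (2,3): δ = 125.24°  ·
antipodal pairs: 2

count = 2; pairs: (0,2), (1,3)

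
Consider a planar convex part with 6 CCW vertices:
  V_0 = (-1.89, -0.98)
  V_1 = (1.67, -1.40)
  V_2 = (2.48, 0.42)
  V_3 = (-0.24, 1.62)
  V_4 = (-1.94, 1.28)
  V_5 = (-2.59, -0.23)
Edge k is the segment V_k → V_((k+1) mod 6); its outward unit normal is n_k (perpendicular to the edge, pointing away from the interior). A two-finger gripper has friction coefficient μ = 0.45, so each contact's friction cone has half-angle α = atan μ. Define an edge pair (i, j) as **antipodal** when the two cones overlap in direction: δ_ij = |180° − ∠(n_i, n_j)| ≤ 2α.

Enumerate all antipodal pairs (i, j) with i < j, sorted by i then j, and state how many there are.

α = atan 0.45 = 24.23°;  2α = 48.46°
n_0 = (-0.1172, -0.9931)
n_1 = (+0.9136, -0.4066)
n_2 = (+0.4036, +0.9149)
n_3 = (-0.1961, +0.9806)
n_4 = (-0.9185, +0.3954)
n_5 = (-0.7311, -0.6823)
  (0,1): δ = 107.26°  ·
  (0,2): δ = 17.08°  ✓
  (0,3): δ = 18.04°  ✓
  (0,4): δ = 73.44°  ·
  (0,5): δ = 139.75°  ·
  (1,2): δ = 89.81°  ·
  (1,3): δ = 54.70°  ·
  (1,4): δ = 0.70°  ✓
  (1,5): δ = 67.02°  ·
  (2,3): δ = 144.88°  ·
  (2,4): δ = 89.48°  ·
  (2,5): δ = 23.17°  ✓
  (3,4): δ = 124.60°  ·
  (3,5): δ = 58.28°  ·
  (4,5): δ = 113.68°  ·
antipodal pairs: 4

count = 4; pairs: (0,2), (0,3), (1,4), (2,5)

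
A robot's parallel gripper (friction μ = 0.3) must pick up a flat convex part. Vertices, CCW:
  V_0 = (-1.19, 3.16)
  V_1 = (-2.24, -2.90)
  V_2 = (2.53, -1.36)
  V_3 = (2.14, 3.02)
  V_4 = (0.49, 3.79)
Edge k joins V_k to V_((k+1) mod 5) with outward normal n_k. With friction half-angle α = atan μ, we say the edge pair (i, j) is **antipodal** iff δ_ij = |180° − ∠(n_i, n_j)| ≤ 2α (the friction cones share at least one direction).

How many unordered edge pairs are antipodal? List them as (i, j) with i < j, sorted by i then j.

α = atan 0.3 = 16.70°;  2α = 33.40°
n_0 = (-0.9853, +0.1707)
n_1 = (+0.3072, -0.9516)
n_2 = (+0.9961, +0.0887)
n_3 = (+0.4229, +0.9062)
n_4 = (-0.3511, +0.9363)
  (0,1): δ = 62.28°  ·
  (0,2): δ = 14.92°  ✓
  (0,3): δ = 74.81°  ·
  (0,4): δ = 120.39°  ·
  (1,2): δ = 102.80°  ·
  (1,3): δ = 42.91°  ·
  (1,4): δ = 2.66°  ✓
  (2,3): δ = 120.11°  ·
  (2,4): δ = 74.53°  ·
  (3,4): δ = 134.43°  ·
antipodal pairs: 2

count = 2; pairs: (0,2), (1,4)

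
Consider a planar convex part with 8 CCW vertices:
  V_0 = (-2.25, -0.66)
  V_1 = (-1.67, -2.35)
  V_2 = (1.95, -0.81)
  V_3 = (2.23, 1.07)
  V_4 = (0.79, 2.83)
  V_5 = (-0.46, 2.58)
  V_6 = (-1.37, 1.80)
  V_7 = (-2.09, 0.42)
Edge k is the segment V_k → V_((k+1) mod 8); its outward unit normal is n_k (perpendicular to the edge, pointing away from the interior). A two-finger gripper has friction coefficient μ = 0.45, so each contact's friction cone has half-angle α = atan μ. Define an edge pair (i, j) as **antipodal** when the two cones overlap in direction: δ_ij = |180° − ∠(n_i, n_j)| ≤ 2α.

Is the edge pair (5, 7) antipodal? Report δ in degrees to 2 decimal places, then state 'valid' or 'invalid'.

α = atan 0.45 = 24.23°;  2α = 48.46°
edge 5: e_5 = (-0.91, -0.78);  n_5 = (-0.6508, +0.7593)
edge 7: e_7 = (-0.16, -1.08);  n_7 = (-0.9892, +0.1465)
∠(n_5, n_7) = 40.97°
δ = |180° − 40.97°| = 139.03°
139.03° > 2α = 48.46°  →  invalid

δ = 139.03°, invalid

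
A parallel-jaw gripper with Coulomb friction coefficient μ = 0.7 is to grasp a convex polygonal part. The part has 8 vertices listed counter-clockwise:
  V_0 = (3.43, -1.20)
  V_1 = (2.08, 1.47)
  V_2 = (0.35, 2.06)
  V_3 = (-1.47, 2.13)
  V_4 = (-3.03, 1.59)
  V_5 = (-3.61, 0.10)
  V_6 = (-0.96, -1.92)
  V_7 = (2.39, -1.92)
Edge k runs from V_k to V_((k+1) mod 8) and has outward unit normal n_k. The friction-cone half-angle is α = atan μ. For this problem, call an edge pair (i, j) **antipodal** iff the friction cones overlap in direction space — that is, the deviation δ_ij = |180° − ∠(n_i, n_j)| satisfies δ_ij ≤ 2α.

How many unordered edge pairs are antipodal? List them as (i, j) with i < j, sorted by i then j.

α = atan 0.7 = 34.99°;  2α = 69.98°
n_0 = (+0.8924, +0.4512)
n_1 = (+0.3228, +0.9465)
n_2 = (+0.0384, +0.9993)
n_3 = (-0.3271, +0.9450)
n_4 = (-0.9319, +0.3627)
n_5 = (-0.6062, -0.7953)
n_6 = (+0.0000, -1.0000)
n_7 = (+0.5692, -0.8222)
  (0,1): δ = 135.65°  ·
  (0,2): δ = 119.02°  ·
  (0,3): δ = 97.73°  ·
  (0,4): δ = 48.09°  ✓
  (0,5): δ = 25.86°  ✓
  (0,6): δ = 63.18°  ✓
  (0,7): δ = 97.87°  ·
  (1,2): δ = 163.37°  ·
  (1,3): δ = 142.08°  ·
  (1,4): δ = 92.44°  ·
  (1,5): δ = 18.49°  ✓
  (1,6): δ = 18.83°  ✓
  (1,7): δ = 53.53°  ✓
  (2,3): δ = 158.70°  ·
  (2,4): δ = 109.07°  ·
  (2,5): δ = 35.11°  ✓
  (2,6): δ = 2.20°  ✓
  (2,7): δ = 36.90°  ✓
  (3,4): δ = 130.36°  ·
  (3,5): δ = 56.41°  ✓
  (3,6): δ = 19.09°  ✓
  (3,7): δ = 15.60°  ✓
  (4,5): δ = 106.05°  ·
  (4,6): δ = 68.73°  ✓
  (4,7): δ = 34.04°  ✓
  (5,6): δ = 142.68°  ·
  (5,7): δ = 107.99°  ·
  (6,7): δ = 145.30°  ·
antipodal pairs: 14

count = 14; pairs: (0,4), (0,5), (0,6), (1,5), (1,6), (1,7), (2,5), (2,6), (2,7), (3,5), (3,6), (3,7), (4,6), (4,7)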